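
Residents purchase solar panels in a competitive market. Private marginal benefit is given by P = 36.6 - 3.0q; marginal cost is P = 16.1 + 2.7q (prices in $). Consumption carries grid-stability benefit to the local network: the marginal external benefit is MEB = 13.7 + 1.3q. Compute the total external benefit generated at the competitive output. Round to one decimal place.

Market equilibrium (private): 16.1 + 2.7q = 36.6 - 3.0q → q_m = 3.5965.
Total external benefit = ∫₀^{q_m} (13.7 + 1.3q) dq = 13.7×3.5965 + ½×1.3×3.5965² = 57.6797.

$57.7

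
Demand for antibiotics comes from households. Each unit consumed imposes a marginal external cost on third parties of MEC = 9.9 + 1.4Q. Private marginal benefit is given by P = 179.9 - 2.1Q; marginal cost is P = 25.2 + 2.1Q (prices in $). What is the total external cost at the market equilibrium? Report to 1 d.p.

$1314.3

Market equilibrium (private): 25.2 + 2.1Q = 179.9 - 2.1Q → Q_m = 36.8333.
Total external cost = ∫₀^{Q_m} (9.9 + 1.4Q) dQ = 9.9×36.8333 + ½×1.4×36.8333² = 1314.3341.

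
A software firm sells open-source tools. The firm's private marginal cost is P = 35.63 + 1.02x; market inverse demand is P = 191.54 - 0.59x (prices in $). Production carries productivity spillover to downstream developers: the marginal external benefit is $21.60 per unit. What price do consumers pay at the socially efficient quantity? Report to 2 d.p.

P = $126.49

Social marginal cost = private MC − MEB = 14.03 + 1.02x.
Set SMC = demand: 14.03 + 1.02x = 191.54 - 0.59x → x* = 110.2547.
Consumer price on the demand curve at x*: 191.54 − 0.59×110.2547 = 126.4897.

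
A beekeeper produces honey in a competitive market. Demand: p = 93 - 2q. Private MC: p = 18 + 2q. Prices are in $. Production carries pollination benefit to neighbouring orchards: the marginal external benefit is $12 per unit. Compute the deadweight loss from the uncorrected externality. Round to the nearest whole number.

Market equilibrium (private): 18 + 2q = 93 - 2q → q_m = 18.7500.
Social marginal cost = private MC − MEB = 6 + 2q.
Set SMC = demand: 6 + 2q = 93 - 2q → q* = 21.7500.
The welfare-loss triangle has base |q_m − q*| and height MEB(q_m) (the vertical gap between SMC and demand is zero at q* and MEB at q_m).
DWL = ½ × 3.0000 × 12.0000 = 18.0000.

DWL = $18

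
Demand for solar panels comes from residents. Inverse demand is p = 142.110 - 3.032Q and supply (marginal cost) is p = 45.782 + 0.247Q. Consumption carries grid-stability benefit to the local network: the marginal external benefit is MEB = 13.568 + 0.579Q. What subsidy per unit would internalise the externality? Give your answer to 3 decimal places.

Social marginal benefit = demand + MEB = 155.678 - 2.453Q.
Set SMB = MC: 155.678 - 2.453Q = 45.782 + 0.247Q → Q* = 40.7022.
The Pigouvian subsidy equals MEB at Q*: 13.568 + 0.579×40.7022 = 37.1346.

subsidy = 37.135 per unit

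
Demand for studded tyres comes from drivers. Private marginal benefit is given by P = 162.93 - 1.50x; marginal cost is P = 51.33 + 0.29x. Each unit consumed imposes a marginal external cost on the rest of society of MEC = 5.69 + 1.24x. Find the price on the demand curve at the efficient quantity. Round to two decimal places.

P = 110.50

Social marginal benefit = demand − MEC = 157.24 - 2.74x.
Set SMB = MC: 157.24 - 2.74x = 51.33 + 0.29x → x* = 34.9538.
Consumer price on the demand curve at x*: 162.93 − 1.50×34.9538 = 110.4993.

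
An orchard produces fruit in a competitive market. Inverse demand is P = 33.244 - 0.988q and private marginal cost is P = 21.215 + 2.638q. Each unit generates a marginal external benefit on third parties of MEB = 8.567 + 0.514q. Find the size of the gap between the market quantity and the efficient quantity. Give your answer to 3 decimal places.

Market equilibrium (private): 21.215 + 2.638q = 33.244 - 0.988q → q_m = 3.3174.
Social marginal cost = private MC − MEB = 12.648 + 2.124q.
Set SMC = demand: 12.648 + 2.124q = 33.244 - 0.988q → q* = 6.6183.
Gap = |3.3174 − 6.6183| = 3.3009.

3.301 units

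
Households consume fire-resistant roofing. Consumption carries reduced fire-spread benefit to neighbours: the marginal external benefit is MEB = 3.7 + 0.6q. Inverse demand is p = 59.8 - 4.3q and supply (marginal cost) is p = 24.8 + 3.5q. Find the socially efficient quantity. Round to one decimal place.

Social marginal benefit = demand + MEB = 63.5 - 3.7q.
Set SMB = MC: 63.5 - 3.7q = 24.8 + 3.5q → q* = 5.3750.

q* = 5.4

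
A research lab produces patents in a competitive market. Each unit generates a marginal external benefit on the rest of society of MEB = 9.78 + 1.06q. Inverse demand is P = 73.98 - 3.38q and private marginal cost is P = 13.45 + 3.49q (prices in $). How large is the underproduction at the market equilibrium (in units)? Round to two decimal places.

3.29 units

Market equilibrium (private): 13.45 + 3.49q = 73.98 - 3.38q → q_m = 8.8108.
Social marginal cost = private MC − MEB = 3.67 + 2.43q.
Set SMC = demand: 3.67 + 2.43q = 73.98 - 3.38q → q* = 12.1015.
Gap = |8.8108 − 12.1015| = 3.2907.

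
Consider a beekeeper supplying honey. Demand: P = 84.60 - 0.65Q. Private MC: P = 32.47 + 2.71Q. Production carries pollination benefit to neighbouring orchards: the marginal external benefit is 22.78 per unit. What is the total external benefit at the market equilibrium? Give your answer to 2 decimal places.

353.43

Market equilibrium (private): 32.47 + 2.71Q = 84.60 - 0.65Q → Q_m = 15.5149.
Total external benefit = MEB × Q_m = 22.78 × 15.5149 = 353.4294.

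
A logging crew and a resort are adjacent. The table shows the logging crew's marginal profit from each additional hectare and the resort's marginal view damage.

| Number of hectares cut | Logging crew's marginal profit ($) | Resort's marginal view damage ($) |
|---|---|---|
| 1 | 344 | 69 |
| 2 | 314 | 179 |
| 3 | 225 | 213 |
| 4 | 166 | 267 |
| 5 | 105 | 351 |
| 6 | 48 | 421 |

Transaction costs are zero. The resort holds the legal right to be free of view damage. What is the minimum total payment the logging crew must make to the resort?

Efficient level: marginal profit ≥ marginal view damage through level 3, so k* = 3.
With the resort holding the right, the logging crew must at least compensate total damage at k*: 69 + 179 + 213 = 461.

$461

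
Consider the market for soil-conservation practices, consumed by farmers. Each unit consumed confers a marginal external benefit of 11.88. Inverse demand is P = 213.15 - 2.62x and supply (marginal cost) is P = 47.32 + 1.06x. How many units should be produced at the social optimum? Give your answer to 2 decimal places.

x* = 48.29

Social marginal benefit = demand + MEB = 225.03 - 2.62x.
Set SMB = MC: 225.03 - 2.62x = 47.32 + 1.06x → x* = 48.2908.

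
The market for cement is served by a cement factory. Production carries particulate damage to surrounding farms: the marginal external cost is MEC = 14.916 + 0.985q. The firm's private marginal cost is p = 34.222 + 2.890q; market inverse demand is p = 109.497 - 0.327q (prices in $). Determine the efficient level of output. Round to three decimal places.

Social marginal cost = private MC + MEC = 49.138 + 3.875q.
Set SMC = demand: 49.138 + 3.875q = 109.497 - 0.327q → q* = 14.3644.

q* = 14.364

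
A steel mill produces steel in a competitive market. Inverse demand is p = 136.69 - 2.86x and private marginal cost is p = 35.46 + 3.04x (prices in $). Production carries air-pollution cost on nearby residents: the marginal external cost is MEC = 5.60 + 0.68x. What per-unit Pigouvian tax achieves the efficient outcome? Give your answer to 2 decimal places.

tax = $15.48 per unit

Social marginal cost = private MC + MEC = 41.06 + 3.72x.
Set SMC = demand: 41.06 + 3.72x = 136.69 - 2.86x → x* = 14.5334.
The Pigouvian tax equals MEC at x*: 5.60 + 0.68×14.5334 = 15.4827.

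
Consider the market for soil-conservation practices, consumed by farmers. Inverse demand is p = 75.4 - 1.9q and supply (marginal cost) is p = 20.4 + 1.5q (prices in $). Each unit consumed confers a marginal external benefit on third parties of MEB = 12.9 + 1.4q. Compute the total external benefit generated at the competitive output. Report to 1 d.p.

Market equilibrium (private): 20.4 + 1.5q = 75.4 - 1.9q → q_m = 16.1765.
Total external benefit = ∫₀^{q_m} (12.9 + 1.4q) dq = 12.9×16.1765 + ½×1.4×16.1765² = 391.8523.

$391.9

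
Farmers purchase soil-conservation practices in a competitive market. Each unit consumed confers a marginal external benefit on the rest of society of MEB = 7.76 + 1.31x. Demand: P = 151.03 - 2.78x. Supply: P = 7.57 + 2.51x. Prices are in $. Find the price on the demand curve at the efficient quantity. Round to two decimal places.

Social marginal benefit = demand + MEB = 158.79 - 1.47x.
Set SMB = MC: 158.79 - 1.47x = 7.57 + 2.51x → x* = 37.9950.
Consumer price on the demand curve at x*: 151.03 − 2.78×37.9950 = 45.4039.

P = $45.40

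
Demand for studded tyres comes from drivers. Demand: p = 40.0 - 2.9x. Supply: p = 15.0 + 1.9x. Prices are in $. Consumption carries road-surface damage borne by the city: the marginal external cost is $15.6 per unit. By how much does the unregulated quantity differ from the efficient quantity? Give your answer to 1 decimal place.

3.3 units

Market equilibrium (private): 15.0 + 1.9x = 40.0 - 2.9x → x_m = 5.2083.
Social marginal benefit = demand − MEC = 24.4 - 2.9x.
Set SMB = MC: 24.4 - 2.9x = 15.0 + 1.9x → x* = 1.9583.
Gap = |5.2083 − 1.9583| = 3.2500.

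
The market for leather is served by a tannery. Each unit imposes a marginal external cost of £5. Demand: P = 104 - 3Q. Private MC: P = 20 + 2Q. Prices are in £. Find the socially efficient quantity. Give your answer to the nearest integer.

Q* = 16

Social marginal cost = private MC + MEC = 25 + 2Q.
Set SMC = demand: 25 + 2Q = 104 - 3Q → Q* = 15.8000.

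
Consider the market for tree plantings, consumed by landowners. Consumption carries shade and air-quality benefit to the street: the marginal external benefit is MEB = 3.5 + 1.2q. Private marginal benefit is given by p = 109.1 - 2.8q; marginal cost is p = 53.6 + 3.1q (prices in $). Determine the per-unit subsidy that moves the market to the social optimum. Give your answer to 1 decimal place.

Social marginal benefit = demand + MEB = 112.6 - 1.6q.
Set SMB = MC: 112.6 - 1.6q = 53.6 + 3.1q → q* = 12.5532.
The Pigouvian subsidy equals MEB at q*: 3.5 + 1.2×12.5532 = 18.5638.

subsidy = $18.6 per unit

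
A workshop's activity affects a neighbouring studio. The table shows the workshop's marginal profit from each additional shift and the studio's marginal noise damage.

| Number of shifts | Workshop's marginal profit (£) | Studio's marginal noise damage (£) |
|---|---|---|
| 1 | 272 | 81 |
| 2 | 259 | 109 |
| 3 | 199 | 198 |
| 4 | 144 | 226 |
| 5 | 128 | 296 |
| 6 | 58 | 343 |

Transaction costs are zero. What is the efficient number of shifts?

3

Bargaining reaches the level where marginal profit last exceeds marginal noise damage.
That holds through level 3 (199 ≥ 198) but not at 4 (144 < 226).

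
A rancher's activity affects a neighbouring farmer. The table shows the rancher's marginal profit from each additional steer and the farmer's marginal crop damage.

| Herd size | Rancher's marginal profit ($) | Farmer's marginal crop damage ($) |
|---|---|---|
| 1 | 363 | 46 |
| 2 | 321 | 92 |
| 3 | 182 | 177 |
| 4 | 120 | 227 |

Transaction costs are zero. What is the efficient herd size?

3

Bargaining reaches the level where marginal profit last exceeds marginal crop damage.
That holds through level 3 (182 ≥ 177) but not at 4 (120 < 227).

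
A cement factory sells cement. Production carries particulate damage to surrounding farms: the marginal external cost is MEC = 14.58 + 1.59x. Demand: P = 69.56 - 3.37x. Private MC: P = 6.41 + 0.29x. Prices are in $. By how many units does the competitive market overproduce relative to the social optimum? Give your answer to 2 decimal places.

Market equilibrium (private): 6.41 + 0.29x = 69.56 - 3.37x → x_m = 17.2541.
Social marginal cost = private MC + MEC = 20.99 + 1.88x.
Set SMC = demand: 20.99 + 1.88x = 69.56 - 3.37x → x* = 9.2514.
Gap = |17.2541 − 9.2514| = 8.0027.

8.00 units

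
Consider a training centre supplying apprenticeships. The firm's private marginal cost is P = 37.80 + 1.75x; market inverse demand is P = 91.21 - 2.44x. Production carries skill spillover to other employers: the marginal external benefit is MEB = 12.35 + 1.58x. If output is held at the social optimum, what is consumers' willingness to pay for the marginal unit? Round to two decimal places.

P = 29.73

Social marginal cost = private MC − MEB = 25.45 + 0.17x.
Set SMC = demand: 25.45 + 0.17x = 91.21 - 2.44x → x* = 25.1954.
Consumer price on the demand curve at x*: 91.21 − 2.44×25.1954 = 29.7332.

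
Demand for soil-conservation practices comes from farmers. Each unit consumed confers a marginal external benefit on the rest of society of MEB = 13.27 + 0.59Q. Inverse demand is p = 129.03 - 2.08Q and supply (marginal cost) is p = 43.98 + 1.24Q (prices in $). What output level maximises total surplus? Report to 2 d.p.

Social marginal benefit = demand + MEB = 142.30 - 1.49Q.
Set SMB = MC: 142.30 - 1.49Q = 43.98 + 1.24Q → Q* = 36.0147.

Q* = 36.01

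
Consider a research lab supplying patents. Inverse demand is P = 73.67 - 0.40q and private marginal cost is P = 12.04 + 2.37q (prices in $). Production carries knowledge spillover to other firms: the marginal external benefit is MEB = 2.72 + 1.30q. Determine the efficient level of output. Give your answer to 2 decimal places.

q* = 43.78

Social marginal cost = private MC − MEB = 9.32 + 1.07q.
Set SMC = demand: 9.32 + 1.07q = 73.67 - 0.40q → q* = 43.7755.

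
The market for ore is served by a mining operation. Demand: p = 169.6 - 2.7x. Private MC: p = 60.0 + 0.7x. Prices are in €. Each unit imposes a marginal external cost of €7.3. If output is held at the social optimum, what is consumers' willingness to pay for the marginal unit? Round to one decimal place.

P = €88.4

Social marginal cost = private MC + MEC = 67.3 + 0.7x.
Set SMC = demand: 67.3 + 0.7x = 169.6 - 2.7x → x* = 30.0882.
Consumer price on the demand curve at x*: 169.6 − 2.7×30.0882 = 88.3619.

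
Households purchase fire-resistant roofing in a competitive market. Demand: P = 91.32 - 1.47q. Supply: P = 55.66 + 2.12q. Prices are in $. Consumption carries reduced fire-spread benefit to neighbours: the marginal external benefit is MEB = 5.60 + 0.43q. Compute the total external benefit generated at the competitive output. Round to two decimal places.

Market equilibrium (private): 55.66 + 2.12q = 91.32 - 1.47q → q_m = 9.9331.
Total external benefit = ∫₀^{q_m} (5.60 + 0.43q) dq = 5.60×9.9331 + ½×0.43×9.9331² = 76.8387.

$76.84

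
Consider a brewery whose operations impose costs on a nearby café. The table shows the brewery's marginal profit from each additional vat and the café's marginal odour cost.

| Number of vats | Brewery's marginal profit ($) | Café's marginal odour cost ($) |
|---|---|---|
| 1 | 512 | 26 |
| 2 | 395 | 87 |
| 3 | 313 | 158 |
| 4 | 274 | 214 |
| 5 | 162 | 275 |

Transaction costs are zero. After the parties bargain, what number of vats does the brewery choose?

4

Bargaining reaches the level where marginal profit last exceeds marginal odour cost.
That holds through level 4 (274 ≥ 214) but not at 5 (162 < 275).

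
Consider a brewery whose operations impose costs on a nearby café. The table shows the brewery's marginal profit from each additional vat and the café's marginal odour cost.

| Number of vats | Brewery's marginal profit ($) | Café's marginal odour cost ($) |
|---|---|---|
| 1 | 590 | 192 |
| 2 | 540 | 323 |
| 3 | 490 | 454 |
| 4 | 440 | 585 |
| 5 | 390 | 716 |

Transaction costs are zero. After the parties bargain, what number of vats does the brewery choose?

Bargaining reaches the level where marginal profit last exceeds marginal odour cost.
That holds through level 3 (490 ≥ 454) but not at 4 (440 < 585).

3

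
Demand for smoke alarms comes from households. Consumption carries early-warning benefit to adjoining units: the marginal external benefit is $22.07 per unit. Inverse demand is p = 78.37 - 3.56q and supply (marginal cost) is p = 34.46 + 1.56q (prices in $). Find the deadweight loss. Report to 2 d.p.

Market equilibrium (private): 34.46 + 1.56q = 78.37 - 3.56q → q_m = 8.5762.
Social marginal benefit = demand + MEB = 100.44 - 3.56q.
Set SMB = MC: 100.44 - 3.56q = 34.46 + 1.56q → q* = 12.8867.
The welfare-loss triangle has base |q_m − q*| and height MEB(q_m) (the vertical gap between SMB and MC is zero at q* and MEB at q_m).
DWL = ½ × 4.3105 × 22.0700 = 47.5664.

DWL = $47.57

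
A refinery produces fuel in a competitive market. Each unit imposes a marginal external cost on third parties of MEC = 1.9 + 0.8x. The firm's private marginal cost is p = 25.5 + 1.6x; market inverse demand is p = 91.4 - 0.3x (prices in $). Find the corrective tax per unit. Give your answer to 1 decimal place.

tax = $20.9 per unit

Social marginal cost = private MC + MEC = 27.4 + 2.4x.
Set SMC = demand: 27.4 + 2.4x = 91.4 - 0.3x → x* = 23.7037.
The Pigouvian tax equals MEC at x*: 1.9 + 0.8×23.7037 = 20.8630.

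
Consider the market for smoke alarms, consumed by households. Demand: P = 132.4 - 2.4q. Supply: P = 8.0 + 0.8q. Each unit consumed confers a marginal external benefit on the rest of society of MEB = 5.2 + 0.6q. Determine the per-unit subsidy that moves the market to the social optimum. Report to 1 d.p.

Social marginal benefit = demand + MEB = 137.6 - 1.8q.
Set SMB = MC: 137.6 - 1.8q = 8.0 + 0.8q → q* = 49.8462.
The Pigouvian subsidy equals MEB at q*: 5.2 + 0.6×49.8462 = 35.1077.

subsidy = 35.1 per unit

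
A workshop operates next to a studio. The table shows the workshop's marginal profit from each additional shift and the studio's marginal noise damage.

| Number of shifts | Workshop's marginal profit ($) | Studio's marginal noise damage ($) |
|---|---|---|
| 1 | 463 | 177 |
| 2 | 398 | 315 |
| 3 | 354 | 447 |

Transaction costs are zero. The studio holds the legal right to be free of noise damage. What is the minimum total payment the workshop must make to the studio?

Efficient level: marginal profit ≥ marginal noise damage through level 2, so k* = 2.
With the studio holding the right, the workshop must at least compensate total damage at k*: 177 + 315 = 492.

$492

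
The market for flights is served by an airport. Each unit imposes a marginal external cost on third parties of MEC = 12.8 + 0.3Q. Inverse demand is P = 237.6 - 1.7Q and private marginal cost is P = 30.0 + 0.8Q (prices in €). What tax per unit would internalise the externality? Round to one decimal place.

tax = €33.7 per unit

Social marginal cost = private MC + MEC = 42.8 + 1.1Q.
Set SMC = demand: 42.8 + 1.1Q = 237.6 - 1.7Q → Q* = 69.5714.
The Pigouvian tax equals MEC at Q*: 12.8 + 0.3×69.5714 = 33.6714.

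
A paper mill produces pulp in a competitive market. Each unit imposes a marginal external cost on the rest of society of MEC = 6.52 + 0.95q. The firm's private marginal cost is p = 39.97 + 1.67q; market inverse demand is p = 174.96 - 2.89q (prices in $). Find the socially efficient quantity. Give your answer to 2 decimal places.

q* = 23.32

Social marginal cost = private MC + MEC = 46.49 + 2.62q.
Set SMC = demand: 46.49 + 2.62q = 174.96 - 2.89q → q* = 23.3158.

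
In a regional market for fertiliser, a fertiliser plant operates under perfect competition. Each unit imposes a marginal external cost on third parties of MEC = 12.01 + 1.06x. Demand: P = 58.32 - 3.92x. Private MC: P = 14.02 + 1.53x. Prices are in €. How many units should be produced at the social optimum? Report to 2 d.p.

Social marginal cost = private MC + MEC = 26.03 + 2.59x.
Set SMC = demand: 26.03 + 2.59x = 58.32 - 3.92x → x* = 4.9601.

x* = 4.96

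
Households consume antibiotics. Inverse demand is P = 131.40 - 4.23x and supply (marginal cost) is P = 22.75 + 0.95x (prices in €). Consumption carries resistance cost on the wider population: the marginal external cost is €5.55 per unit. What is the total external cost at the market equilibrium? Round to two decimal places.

Market equilibrium (private): 22.75 + 0.95x = 131.40 - 4.23x → x_m = 20.9749.
Total external cost = MEC × x_m = 5.55 × 20.9749 = 116.4107.

€116.41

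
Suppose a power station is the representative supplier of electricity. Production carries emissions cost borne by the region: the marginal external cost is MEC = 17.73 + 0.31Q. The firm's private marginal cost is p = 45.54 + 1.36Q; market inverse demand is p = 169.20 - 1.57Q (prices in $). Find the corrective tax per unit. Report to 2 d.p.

Social marginal cost = private MC + MEC = 63.27 + 1.67Q.
Set SMC = demand: 63.27 + 1.67Q = 169.20 - 1.57Q → Q* = 32.6944.
The Pigouvian tax equals MEC at Q*: 17.73 + 0.31×32.6944 = 27.8653.

tax = $27.87 per unit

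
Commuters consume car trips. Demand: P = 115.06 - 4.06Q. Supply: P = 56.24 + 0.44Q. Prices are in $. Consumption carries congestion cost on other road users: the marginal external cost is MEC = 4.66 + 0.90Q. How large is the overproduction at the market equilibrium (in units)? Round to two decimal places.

Market equilibrium (private): 56.24 + 0.44Q = 115.06 - 4.06Q → Q_m = 13.0711.
Social marginal benefit = demand − MEC = 110.40 - 4.96Q.
Set SMB = MC: 110.40 - 4.96Q = 56.24 + 0.44Q → Q* = 10.0296.
Gap = |13.0711 − 10.0296| = 3.0415.

3.04 units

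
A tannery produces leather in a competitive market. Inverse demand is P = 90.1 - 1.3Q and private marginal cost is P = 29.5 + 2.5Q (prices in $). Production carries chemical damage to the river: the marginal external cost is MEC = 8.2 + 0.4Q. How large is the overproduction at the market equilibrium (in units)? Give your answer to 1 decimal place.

3.5 units

Market equilibrium (private): 29.5 + 2.5Q = 90.1 - 1.3Q → Q_m = 15.9474.
Social marginal cost = private MC + MEC = 37.7 + 2.9Q.
Set SMC = demand: 37.7 + 2.9Q = 90.1 - 1.3Q → Q* = 12.4762.
Gap = |15.9474 − 12.4762| = 3.4712.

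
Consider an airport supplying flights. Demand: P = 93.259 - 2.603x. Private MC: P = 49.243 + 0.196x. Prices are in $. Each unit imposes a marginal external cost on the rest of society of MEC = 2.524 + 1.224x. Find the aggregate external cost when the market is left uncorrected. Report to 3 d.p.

Market equilibrium (private): 49.243 + 0.196x = 93.259 - 2.603x → x_m = 15.7256.
Total external cost = ∫₀^{x_m} (2.524 + 1.224x) dx = 2.524×15.7256 + ½×1.224×15.7256² = 191.0356.

$191.036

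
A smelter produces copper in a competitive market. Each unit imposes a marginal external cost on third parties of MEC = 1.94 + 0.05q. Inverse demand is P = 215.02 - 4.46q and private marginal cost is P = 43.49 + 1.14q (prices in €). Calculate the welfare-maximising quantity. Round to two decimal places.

q* = 30.02

Social marginal cost = private MC + MEC = 45.43 + 1.19q.
Set SMC = demand: 45.43 + 1.19q = 215.02 - 4.46q → q* = 30.0159.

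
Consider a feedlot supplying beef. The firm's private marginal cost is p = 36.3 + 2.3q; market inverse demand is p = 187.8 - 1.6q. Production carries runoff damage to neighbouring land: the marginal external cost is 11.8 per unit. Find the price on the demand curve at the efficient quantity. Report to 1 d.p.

P = 130.5

Social marginal cost = private MC + MEC = 48.1 + 2.3q.
Set SMC = demand: 48.1 + 2.3q = 187.8 - 1.6q → q* = 35.8205.
Consumer price on the demand curve at q*: 187.8 − 1.6×35.8205 = 130.4872.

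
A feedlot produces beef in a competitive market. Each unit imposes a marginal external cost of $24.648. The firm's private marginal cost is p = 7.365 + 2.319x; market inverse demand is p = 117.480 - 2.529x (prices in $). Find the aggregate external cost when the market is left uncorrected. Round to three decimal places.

Market equilibrium (private): 7.365 + 2.319x = 117.480 - 2.529x → x_m = 22.7135.
Total external cost = MEC × x_m = 24.648 × 22.7135 = 559.8423.

$559.842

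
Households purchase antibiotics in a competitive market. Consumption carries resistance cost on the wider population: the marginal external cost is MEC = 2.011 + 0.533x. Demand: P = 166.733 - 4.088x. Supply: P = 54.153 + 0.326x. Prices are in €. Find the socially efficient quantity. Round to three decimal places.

x* = 22.351

Social marginal benefit = demand − MEC = 164.722 - 4.621x.
Set SMB = MC: 164.722 - 4.621x = 54.153 + 0.326x → x* = 22.3507.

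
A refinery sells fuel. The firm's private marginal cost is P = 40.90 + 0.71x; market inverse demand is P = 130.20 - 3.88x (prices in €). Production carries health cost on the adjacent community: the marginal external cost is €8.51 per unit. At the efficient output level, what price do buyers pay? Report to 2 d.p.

P = €61.91

Social marginal cost = private MC + MEC = 49.41 + 0.71x.
Set SMC = demand: 49.41 + 0.71x = 130.20 - 3.88x → x* = 17.6013.
Consumer price on the demand curve at x*: 130.20 − 3.88×17.6013 = 61.9070.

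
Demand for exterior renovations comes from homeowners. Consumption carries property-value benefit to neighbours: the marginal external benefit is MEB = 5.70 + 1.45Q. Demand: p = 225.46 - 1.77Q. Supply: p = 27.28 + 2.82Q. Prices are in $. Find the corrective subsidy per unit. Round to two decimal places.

Social marginal benefit = demand + MEB = 231.16 - 0.32Q.
Set SMB = MC: 231.16 - 0.32Q = 27.28 + 2.82Q → Q* = 64.9299.
The Pigouvian subsidy equals MEB at Q*: 5.70 + 1.45×64.9299 = 99.8484.

subsidy = $99.85 per unit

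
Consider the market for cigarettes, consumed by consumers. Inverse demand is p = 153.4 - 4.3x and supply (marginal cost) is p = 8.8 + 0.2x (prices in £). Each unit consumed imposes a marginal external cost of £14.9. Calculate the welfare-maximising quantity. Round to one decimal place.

x* = 28.8

Social marginal benefit = demand − MEC = 138.5 - 4.3x.
Set SMB = MC: 138.5 - 4.3x = 8.8 + 0.2x → x* = 28.8222.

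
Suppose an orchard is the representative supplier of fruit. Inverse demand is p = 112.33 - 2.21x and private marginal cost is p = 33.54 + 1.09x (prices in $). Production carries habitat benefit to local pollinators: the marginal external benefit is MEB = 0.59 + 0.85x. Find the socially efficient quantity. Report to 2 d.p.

x* = 32.40

Social marginal cost = private MC − MEB = 32.95 + 0.24x.
Set SMC = demand: 32.95 + 0.24x = 112.33 - 2.21x → x* = 32.4000.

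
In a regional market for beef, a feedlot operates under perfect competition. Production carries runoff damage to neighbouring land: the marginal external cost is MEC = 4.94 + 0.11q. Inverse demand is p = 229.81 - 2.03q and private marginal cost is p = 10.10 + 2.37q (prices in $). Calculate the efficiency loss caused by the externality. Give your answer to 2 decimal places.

DWL = $12.07

Market equilibrium (private): 10.10 + 2.37q = 229.81 - 2.03q → q_m = 49.9341.
Social marginal cost = private MC + MEC = 15.04 + 2.48q.
Set SMC = demand: 15.04 + 2.48q = 229.81 - 2.03q → q* = 47.6208.
Height of the DWL triangle at q_m is SMC(q_m) − demand(q_m) = MEC(q_m) = 10.4328.
DWL = ½ × 2.3133 × 10.4328 = 12.0671.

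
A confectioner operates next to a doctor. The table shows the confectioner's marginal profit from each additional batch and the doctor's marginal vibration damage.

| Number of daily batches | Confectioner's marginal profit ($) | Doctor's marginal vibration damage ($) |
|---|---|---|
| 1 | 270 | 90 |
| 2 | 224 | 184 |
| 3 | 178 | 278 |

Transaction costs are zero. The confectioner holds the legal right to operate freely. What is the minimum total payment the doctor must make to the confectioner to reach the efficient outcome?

$178

Left alone the confectioner would choose level 3 (marginal profit stays positive).
Efficient level: k* = 2 (marginal profit ≥ marginal vibration damage through 2).
The doctor must at least cover the confectioner's forgone profit from cutting 3→2: 178 = 178.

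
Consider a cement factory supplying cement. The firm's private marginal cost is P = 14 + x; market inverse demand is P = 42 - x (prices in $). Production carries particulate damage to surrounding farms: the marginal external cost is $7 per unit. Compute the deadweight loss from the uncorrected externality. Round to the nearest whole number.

Market equilibrium (private): 14 + x = 42 - x → x_m = 14.0000.
Social marginal cost = private MC + MEC = 21 + x.
Set SMC = demand: 21 + x = 42 - x → x* = 10.5000.
Between x* and x_m the wedge SMC − demand runs linearly from 0 to MEC(x_m), so the loss is a triangle.
DWL = ½ × 3.5000 × 7.0000 = 12.2500.

DWL = $12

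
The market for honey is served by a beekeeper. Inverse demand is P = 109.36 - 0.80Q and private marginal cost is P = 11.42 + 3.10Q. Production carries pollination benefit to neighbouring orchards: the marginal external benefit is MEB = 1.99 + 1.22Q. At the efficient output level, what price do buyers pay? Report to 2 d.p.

Social marginal cost = private MC − MEB = 9.43 + 1.88Q.
Set SMC = demand: 9.43 + 1.88Q = 109.36 - 0.80Q → Q* = 37.2873.
Consumer price on the demand curve at Q*: 109.36 − 0.80×37.2873 = 79.5302.

P = 79.53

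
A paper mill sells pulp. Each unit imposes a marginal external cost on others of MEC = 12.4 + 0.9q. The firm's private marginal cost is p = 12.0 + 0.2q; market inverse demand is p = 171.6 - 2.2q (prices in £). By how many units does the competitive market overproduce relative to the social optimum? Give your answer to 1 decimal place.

21.9 units

Market equilibrium (private): 12.0 + 0.2q = 171.6 - 2.2q → q_m = 66.5000.
Social marginal cost = private MC + MEC = 24.4 + 1.1q.
Set SMC = demand: 24.4 + 1.1q = 171.6 - 2.2q → q* = 44.6061.
Gap = |66.5000 − 44.6061| = 21.8939.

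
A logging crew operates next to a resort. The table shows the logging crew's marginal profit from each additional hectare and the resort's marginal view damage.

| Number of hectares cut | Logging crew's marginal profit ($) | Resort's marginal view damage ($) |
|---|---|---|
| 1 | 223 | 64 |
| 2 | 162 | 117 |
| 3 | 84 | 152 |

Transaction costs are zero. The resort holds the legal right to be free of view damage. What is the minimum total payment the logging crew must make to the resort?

$181

Efficient level: marginal profit ≥ marginal view damage through level 2, so k* = 2.
With the resort holding the right, the logging crew must at least compensate total damage at k*: 64 + 117 = 181.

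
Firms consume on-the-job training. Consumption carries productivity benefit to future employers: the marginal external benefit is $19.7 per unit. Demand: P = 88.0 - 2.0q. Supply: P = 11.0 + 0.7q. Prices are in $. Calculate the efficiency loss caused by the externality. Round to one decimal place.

Market equilibrium (private): 11.0 + 0.7q = 88.0 - 2.0q → q_m = 28.5185.
Social marginal benefit = demand + MEB = 107.7 - 2.0q.
Set SMB = MC: 107.7 - 2.0q = 11.0 + 0.7q → q* = 35.8148.
Height of the DWL triangle at q_m is SMB(q_m) − MC(q_m) = MEB(q_m) = 19.7000.
DWL = ½ × 7.2963 × 19.7000 = 71.8686.

DWL = $71.9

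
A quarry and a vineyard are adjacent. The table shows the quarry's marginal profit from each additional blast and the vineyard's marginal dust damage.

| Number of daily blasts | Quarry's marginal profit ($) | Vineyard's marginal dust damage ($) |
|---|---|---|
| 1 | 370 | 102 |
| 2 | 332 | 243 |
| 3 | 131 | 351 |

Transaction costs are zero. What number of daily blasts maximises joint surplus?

Bargaining reaches the level where marginal profit last exceeds marginal dust damage.
That holds through level 2 (332 ≥ 243) but not at 3 (131 < 351).

2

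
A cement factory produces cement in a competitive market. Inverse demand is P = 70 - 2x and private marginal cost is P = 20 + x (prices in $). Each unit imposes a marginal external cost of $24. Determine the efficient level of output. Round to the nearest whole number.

Social marginal cost = private MC + MEC = 44 + x.
Set SMC = demand: 44 + x = 70 - 2x → x* = 8.6667.

x* = 9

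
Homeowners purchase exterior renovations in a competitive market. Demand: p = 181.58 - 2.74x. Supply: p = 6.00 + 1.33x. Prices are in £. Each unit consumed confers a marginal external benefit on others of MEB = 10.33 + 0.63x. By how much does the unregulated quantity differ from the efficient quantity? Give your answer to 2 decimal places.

Market equilibrium (private): 6.00 + 1.33x = 181.58 - 2.74x → x_m = 43.1400.
Social marginal benefit = demand + MEB = 191.91 - 2.11x.
Set SMB = MC: 191.91 - 2.11x = 6.00 + 1.33x → x* = 54.0436.
Gap = |43.1400 − 54.0436| = 10.9036.

10.90 units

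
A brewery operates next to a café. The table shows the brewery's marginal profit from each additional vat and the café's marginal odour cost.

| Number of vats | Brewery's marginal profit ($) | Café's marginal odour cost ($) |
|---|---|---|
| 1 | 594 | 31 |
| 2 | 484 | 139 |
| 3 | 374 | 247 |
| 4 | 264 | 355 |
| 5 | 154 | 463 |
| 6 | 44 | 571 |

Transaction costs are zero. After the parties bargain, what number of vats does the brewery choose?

Bargaining reaches the level where marginal profit last exceeds marginal odour cost.
That holds through level 3 (374 ≥ 247) but not at 4 (264 < 355).

3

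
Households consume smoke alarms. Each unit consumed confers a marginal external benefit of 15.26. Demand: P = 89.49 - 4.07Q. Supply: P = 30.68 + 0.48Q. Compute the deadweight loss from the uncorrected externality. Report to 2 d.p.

DWL = 25.59

Market equilibrium (private): 30.68 + 0.48Q = 89.49 - 4.07Q → Q_m = 12.9253.
Social marginal benefit = demand + MEB = 104.75 - 4.07Q.
Set SMB = MC: 104.75 - 4.07Q = 30.68 + 0.48Q → Q* = 16.2791.
Height of the DWL triangle at Q_m is SMB(Q_m) − MC(Q_m) = MEB(Q_m) = 15.2600.
DWL = ½ × 3.3538 × 15.2600 = 25.5895.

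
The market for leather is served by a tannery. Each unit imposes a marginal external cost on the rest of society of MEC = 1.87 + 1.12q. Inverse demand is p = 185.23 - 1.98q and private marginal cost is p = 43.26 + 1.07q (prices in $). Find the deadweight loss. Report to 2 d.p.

DWL = $349.68

Market equilibrium (private): 43.26 + 1.07q = 185.23 - 1.98q → q_m = 46.5475.
Social marginal cost = private MC + MEC = 45.13 + 2.19q.
Set SMC = demand: 45.13 + 2.19q = 185.23 - 1.98q → q* = 33.5971.
Height of the DWL triangle at q_m is SMC(q_m) − demand(q_m) = MEC(q_m) = 54.0032.
DWL = ½ × 12.9504 × 54.0032 = 349.6815.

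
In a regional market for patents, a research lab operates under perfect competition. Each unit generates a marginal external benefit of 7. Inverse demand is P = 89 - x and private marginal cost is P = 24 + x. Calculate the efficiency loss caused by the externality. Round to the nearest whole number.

Market equilibrium (private): 24 + x = 89 - x → x_m = 32.5000.
Social marginal cost = private MC − MEB = 17 + x.
Set SMC = demand: 17 + x = 89 - x → x* = 36.0000.
Between x* and x_m the wedge demand − SMC runs linearly from 0 to MEB(x_m), so the loss is a triangle.
DWL = ½ × 3.5000 × 7.0000 = 12.2500.

DWL = 12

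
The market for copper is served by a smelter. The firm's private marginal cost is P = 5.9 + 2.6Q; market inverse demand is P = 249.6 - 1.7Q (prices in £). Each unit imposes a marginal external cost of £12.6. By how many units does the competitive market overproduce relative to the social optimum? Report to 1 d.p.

Market equilibrium (private): 5.9 + 2.6Q = 249.6 - 1.7Q → Q_m = 56.6744.
Social marginal cost = private MC + MEC = 18.5 + 2.6Q.
Set SMC = demand: 18.5 + 2.6Q = 249.6 - 1.7Q → Q* = 53.7442.
Gap = |56.6744 − 53.7442| = 2.9302.

2.9 units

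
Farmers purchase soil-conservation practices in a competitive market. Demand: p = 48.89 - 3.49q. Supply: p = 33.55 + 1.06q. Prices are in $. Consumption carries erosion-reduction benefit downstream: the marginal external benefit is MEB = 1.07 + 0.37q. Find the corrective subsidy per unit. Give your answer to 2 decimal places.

Social marginal benefit = demand + MEB = 49.96 - 3.12q.
Set SMB = MC: 49.96 - 3.12q = 33.55 + 1.06q → q* = 3.9258.
The Pigouvian subsidy equals MEB at q*: 1.07 + 0.37×3.9258 = 2.5225.

subsidy = $2.52 per unit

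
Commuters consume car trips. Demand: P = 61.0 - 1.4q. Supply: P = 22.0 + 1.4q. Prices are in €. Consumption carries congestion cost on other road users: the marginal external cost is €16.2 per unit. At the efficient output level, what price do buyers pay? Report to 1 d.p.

Social marginal benefit = demand − MEC = 44.8 - 1.4q.
Set SMB = MC: 44.8 - 1.4q = 22.0 + 1.4q → q* = 8.1429.
Consumer price on the demand curve at q*: 61.0 − 1.4×8.1429 = 49.5999.

P = €49.6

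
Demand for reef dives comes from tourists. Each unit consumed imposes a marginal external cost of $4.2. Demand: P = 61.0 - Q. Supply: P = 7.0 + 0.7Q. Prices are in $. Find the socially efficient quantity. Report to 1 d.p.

Q* = 29.3

Social marginal benefit = demand − MEC = 56.8 - Q.
Set SMB = MC: 56.8 - Q = 7.0 + 0.7Q → Q* = 29.2941.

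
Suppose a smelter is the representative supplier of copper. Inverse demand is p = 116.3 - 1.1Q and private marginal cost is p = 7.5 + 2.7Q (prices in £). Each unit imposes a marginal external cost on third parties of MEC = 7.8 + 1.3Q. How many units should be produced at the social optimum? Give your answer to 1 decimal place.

Q* = 19.8

Social marginal cost = private MC + MEC = 15.3 + 4.0Q.
Set SMC = demand: 15.3 + 4.0Q = 116.3 - 1.1Q → Q* = 19.8039.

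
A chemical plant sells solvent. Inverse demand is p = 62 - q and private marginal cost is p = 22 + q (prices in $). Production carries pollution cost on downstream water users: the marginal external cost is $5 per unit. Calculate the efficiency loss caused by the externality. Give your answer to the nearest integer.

DWL = $6

Market equilibrium (private): 22 + q = 62 - q → q_m = 20.0000.
Social marginal cost = private MC + MEC = 27 + q.
Set SMC = demand: 27 + q = 62 - q → q* = 17.5000.
Height of the DWL triangle at q_m is SMC(q_m) − demand(q_m) = MEC(q_m) = 5.0000.
DWL = ½ × 2.5000 × 5.0000 = 6.2500.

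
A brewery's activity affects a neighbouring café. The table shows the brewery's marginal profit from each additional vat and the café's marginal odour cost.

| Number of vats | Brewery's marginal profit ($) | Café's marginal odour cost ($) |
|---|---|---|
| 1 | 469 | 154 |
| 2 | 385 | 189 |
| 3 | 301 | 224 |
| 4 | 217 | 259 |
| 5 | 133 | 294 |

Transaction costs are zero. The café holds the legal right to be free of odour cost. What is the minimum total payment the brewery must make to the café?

Efficient level: marginal profit ≥ marginal odour cost through level 3, so k* = 3.
With the café holding the right, the brewery must at least compensate total damage at k*: 154 + 189 + 224 = 567.

$567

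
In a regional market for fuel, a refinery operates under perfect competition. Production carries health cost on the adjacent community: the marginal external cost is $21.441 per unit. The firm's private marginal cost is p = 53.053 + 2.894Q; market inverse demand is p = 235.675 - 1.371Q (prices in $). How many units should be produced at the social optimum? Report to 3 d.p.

Social marginal cost = private MC + MEC = 74.494 + 2.894Q.
Set SMC = demand: 74.494 + 2.894Q = 235.675 - 1.371Q → Q* = 37.7916.

Q* = 37.792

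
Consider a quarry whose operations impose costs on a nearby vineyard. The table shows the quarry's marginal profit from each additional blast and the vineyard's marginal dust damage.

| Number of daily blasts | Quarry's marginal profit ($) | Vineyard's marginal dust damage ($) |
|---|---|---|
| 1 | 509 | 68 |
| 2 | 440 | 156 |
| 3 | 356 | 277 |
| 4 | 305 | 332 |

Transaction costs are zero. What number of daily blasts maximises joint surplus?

3

Bargaining reaches the level where marginal profit last exceeds marginal dust damage.
That holds through level 3 (356 ≥ 277) but not at 4 (305 < 332).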